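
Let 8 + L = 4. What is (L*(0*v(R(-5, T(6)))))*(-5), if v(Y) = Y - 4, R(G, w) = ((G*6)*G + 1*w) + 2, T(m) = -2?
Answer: 0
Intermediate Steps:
L = -4 (L = -8 + 4 = -4)
R(G, w) = 2 + w + 6*G² (R(G, w) = ((6*G)*G + w) + 2 = (6*G² + w) + 2 = (w + 6*G²) + 2 = 2 + w + 6*G²)
v(Y) = -4 + Y
(L*(0*v(R(-5, T(6)))))*(-5) = -0*(-4 + (2 - 2 + 6*(-5)²))*(-5) = -0*(-4 + (2 - 2 + 6*25))*(-5) = -0*(-4 + (2 - 2 + 150))*(-5) = -0*(-4 + 150)*(-5) = -0*146*(-5) = -4*0*(-5) = 0*(-5) = 0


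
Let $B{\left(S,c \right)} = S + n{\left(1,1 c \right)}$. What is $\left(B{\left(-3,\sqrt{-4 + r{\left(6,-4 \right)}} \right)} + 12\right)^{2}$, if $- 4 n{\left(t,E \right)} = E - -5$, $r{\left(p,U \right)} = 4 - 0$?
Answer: $\frac{961}{16} \approx 60.063$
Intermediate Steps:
$r{\left(p,U \right)} = 4$ ($r{\left(p,U \right)} = 4 + 0 = 4$)
$n{\left(t,E \right)} = - \frac{5}{4} - \frac{E}{4}$ ($n{\left(t,E \right)} = - \frac{E - -5}{4} = - \frac{E + 5}{4} = - \frac{5 + E}{4} = - \frac{5}{4} - \frac{E}{4}$)
$B{\left(S,c \right)} = - \frac{5}{4} + S - \frac{c}{4}$ ($B{\left(S,c \right)} = S - \left(\frac{5}{4} + \frac{1 c}{4}\right) = S - \left(\frac{5}{4} + \frac{c}{4}\right) = - \frac{5}{4} + S - \frac{c}{4}$)
$\left(B{\left(-3,\sqrt{-4 + r{\left(6,-4 \right)}} \right)} + 12\right)^{2} = \left(\left(- \frac{5}{4} - 3 - \frac{\sqrt{-4 + 4}}{4}\right) + 12\right)^{2} = \left(\left(- \frac{5}{4} - 3 - \frac{\sqrt{0}}{4}\right) + 12\right)^{2} = \left(\left(- \frac{5}{4} - 3 - 0\right) + 12\right)^{2} = \left(\left(- \frac{5}{4} - 3 + 0\right) + 12\right)^{2} = \left(- \frac{17}{4} + 12\right)^{2} = \left(\frac{31}{4}\right)^{2} = \frac{961}{16}$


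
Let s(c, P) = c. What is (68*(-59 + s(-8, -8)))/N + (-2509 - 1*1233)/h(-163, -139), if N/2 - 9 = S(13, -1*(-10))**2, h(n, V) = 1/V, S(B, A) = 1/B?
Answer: 395632527/761 ≈ 5.1989e+5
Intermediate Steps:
N = 3044/169 (N = 18 + 2*(1/13)**2 = 18 + 2*(1/169) = 18 + 2/169 = 3044/169 ≈ 18.012)
(68*(-59 + s(-8, -8)))/N + (-2509 - 1*1233)/h(-163, -139) = (68*(-59 - 8))/(3044/169) + (-2509 - 1*1233)/(1/(-139)) = (68*(-67))*(169/3044) + (-2509 - 1233)/(-1/139) = -4556*169/3044 - 3742*(-139) = -192491/761 + 520138 = 395632527/761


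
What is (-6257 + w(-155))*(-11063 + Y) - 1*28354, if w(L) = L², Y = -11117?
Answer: -394122594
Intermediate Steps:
(-6257 + w(-155))*(-11063 + Y) - 1*28354 = (-6257 + (-155)²)*(-11063 - 11117) - 1*28354 = (-6257 + 24025)*(-22180) - 28354 = 17768*(-22180) - 28354 = -394094240 - 28354 = -394122594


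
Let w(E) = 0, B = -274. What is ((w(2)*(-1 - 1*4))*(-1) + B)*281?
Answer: -76994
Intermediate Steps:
((w(2)*(-1 - 1*4))*(-1) + B)*281 = ((0*(-1 - 1*4))*(-1) - 274)*281 = ((0*(-1 - 4))*(-1) - 274)*281 = ((0*(-5))*(-1) - 274)*281 = (0*(-1) - 274)*281 = (0 - 274)*281 = -274*281 = -76994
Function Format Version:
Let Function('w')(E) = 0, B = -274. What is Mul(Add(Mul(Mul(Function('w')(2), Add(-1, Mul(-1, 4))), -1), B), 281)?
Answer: -76994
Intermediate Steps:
Mul(Add(Mul(Mul(Function('w')(2), Add(-1, Mul(-1, 4))), -1), B), 281) = Mul(Add(Mul(Mul(0, Add(-1, Mul(-1, 4))), -1), -274), 281) = Mul(Add(Mul(Mul(0, Add(-1, -4)), -1), -274), 281) = Mul(Add(Mul(Mul(0, -5), -1), -274), 281) = Mul(Add(Mul(0, -1), -274), 281) = Mul(Add(0, -274), 281) = Mul(-274, 281) = -76994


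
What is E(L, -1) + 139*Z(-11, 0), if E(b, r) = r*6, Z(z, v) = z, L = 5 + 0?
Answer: -1535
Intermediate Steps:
L = 5
E(b, r) = 6*r
E(L, -1) + 139*Z(-11, 0) = 6*(-1) + 139*(-11) = -6 - 1529 = -1535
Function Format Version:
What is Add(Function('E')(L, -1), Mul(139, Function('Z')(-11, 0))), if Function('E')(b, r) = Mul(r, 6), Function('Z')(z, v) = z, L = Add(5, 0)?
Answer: -1535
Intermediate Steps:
L = 5
Function('E')(b, r) = Mul(6, r)
Add(Function('E')(L, -1), Mul(139, Function('Z')(-11, 0))) = Add(Mul(6, -1), Mul(139, -11)) = Add(-6, -1529) = -1535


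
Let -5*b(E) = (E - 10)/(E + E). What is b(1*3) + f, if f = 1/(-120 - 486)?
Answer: 117/505 ≈ 0.23168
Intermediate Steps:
b(E) = -(-10 + E)/(10*E) (b(E) = -(E - 10)/(5*(E + E)) = -(-10 + E)/(5*(2*E)) = -(-10 + E)*1/(2*E)/5 = -(-10 + E)/(10*E))
f = -1/606 (f = 1/(-606) = -1/606 ≈ -0.0016502)
b(1*3) + f = (10 - 3)/(10*((1*3))) - 1/606 = (⅒)*(10 - 1*3)/3 - 1/606 = (⅒)*(⅓)*(10 - 3) - 1/606 = (⅒)*(⅓)*7 - 1/606 = 7/30 - 1/606 = 117/505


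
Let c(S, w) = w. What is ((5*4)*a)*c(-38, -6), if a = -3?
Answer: 360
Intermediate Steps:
((5*4)*a)*c(-38, -6) = ((5*4)*(-3))*(-6) = (20*(-3))*(-6) = -60*(-6) = 360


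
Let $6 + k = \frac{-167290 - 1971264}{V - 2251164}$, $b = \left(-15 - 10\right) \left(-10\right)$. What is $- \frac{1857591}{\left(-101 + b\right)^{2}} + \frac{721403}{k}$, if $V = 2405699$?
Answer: $- \frac{2480707097458129}{68063026564} \approx -36447.0$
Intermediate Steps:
$b = 250$ ($b = \left(-25\right) \left(-10\right) = 250$)
$k = - \frac{3065764}{154535}$ ($k = -6 + \frac{-167290 - 1971264}{2405699 - 2251164} = -6 - \frac{2138554}{154535} = - \frac{3065764}{154535} \approx -19.839$)
$- \frac{1857591}{\left(-101 + b\right)^{2}} + \frac{721403}{k} = - \frac{1857591}{\left(-101 + 250\right)^{2}} + \frac{721403}{- \frac{3065764}{154535}} = - \frac{1857591}{149^{2}} + 721403 \left(- \frac{154535}{3065764}\right) = - \frac{1857591}{22201} - \frac{111482012605}{3065764} = - \frac{2480707097458129}{68063026564}$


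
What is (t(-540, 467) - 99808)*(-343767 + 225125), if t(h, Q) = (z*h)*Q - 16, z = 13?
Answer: 400792133288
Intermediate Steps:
t(h, Q) = -16 + 13*Q*h (t(h, Q) = (13*h)*Q - 16 = 13*Q*h - 16 = -16 + 13*Q*h)
(t(-540, 467) - 99808)*(-343767 + 225125) = ((-16 + 13*467*(-540)) - 99808)*(-343767 + 225125) = ((-16 - 3278340) - 99808)*(-118642) = (-3278356 - 99808)*(-118642) = -3378164*(-118642) = 400792133288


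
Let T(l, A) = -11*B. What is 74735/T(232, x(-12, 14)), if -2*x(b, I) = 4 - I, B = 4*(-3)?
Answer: 74735/132 ≈ 566.17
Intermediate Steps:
B = -12
x(b, I) = -2 + I/2 (x(b, I) = -(4 - I)/2 = -2 + I/2)
T(l, A) = 132 (T(l, A) = -11*(-12) = 132)
74735/T(232, x(-12, 14)) = 74735/132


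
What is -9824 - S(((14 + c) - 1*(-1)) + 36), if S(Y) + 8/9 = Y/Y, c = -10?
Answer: -88417/9 ≈ -9824.1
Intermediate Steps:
S(Y) = ⅑ (S(Y) = -8/9 + Y/Y = -8/9 + 1 = ⅑)
-9824 - S(((14 + c) - 1*(-1)) + 36) = -9824 - 1*⅑ = -9824 - ⅑ = -88417/9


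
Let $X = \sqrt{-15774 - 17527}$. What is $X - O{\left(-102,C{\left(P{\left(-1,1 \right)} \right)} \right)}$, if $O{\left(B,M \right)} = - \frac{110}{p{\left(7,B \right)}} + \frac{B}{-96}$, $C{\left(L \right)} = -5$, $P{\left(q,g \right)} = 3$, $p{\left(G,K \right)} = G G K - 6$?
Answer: $- \frac{21707}{20016} + i \sqrt{33301} \approx -1.0845 + 182.49 i$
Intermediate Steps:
$p{\left(G,K \right)} = -6 + K G^{2}$ ($p{\left(G,K \right)} = G^{2} K - 6 = K G^{2} - 6 = -6 + K G^{2}$)
$O{\left(B,M \right)} = - \frac{110}{-6 + 49 B} - \frac{B}{96}$ ($O{\left(B,M \right)} = - \frac{110}{-6 + B 7^{2}} + \frac{B}{-96} = - \frac{110}{-6 + B 49} + B \left(- \frac{1}{96}\right) = - \frac{110}{-6 + 49 B} - \frac{B}{96}$)
$X = i \sqrt{33301}$ ($X = \sqrt{-33301} = i \sqrt{33301} \approx 182.49 i$)
$X - O{\left(-102,C{\left(P{\left(-1,1 \right)} \right)} \right)} = i \sqrt{33301} - \frac{-10560 - - 102 \left(-6 + 49 \left(-102\right)\right)}{96 \left(-6 + 49 \left(-102\right)\right)} = i \sqrt{33301} - \frac{-10560 - - 102 \left(-6 - 4998\right)}{96 \left(-6 - 4998\right)} = i \sqrt{33301} - \frac{-10560 - \left(-102\right) \left(-5004\right)}{96 \left(-5004\right)} = i \sqrt{33301} - \frac{1}{96} \left(- \frac{1}{5004}\right) \left(-10560 - 510408\right) = i \sqrt{33301} - \frac{1}{96} \left(- \frac{1}{5004}\right) \left(-520968\right) = i \sqrt{33301} - \frac{21707}{20016} = - \frac{21707}{20016} + i \sqrt{33301}$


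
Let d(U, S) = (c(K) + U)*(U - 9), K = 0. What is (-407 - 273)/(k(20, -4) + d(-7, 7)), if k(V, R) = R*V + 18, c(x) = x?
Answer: -68/5 ≈ -13.600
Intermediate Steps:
k(V, R) = 18 + R*V
d(U, S) = U*(-9 + U) (d(U, S) = (0 + U)*(U - 9) = U*(-9 + U))
(-407 - 273)/(k(20, -4) + d(-7, 7)) = (-407 - 273)/((18 - 4*20) - 7*(-9 - 7)) = -680/((18 - 80) - 7*(-16)) = -680/(-62 + 112) = -680/50 = -680*1/50 = -68/5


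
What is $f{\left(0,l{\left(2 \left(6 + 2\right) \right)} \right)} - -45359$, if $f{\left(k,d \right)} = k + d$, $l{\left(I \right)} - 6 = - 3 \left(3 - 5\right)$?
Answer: $45371$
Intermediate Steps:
$l{\left(I \right)} = 12$ ($l{\left(I \right)} = 6 - 3 \left(3 - 5\right) = 6 - -6 = 6 + 6 = 12$)
$f{\left(k,d \right)} = d + k$
$f{\left(0,l{\left(2 \left(6 + 2\right) \right)} \right)} - -45359 = \left(12 + 0\right) - -45359 = 12 + 45359 = 45371$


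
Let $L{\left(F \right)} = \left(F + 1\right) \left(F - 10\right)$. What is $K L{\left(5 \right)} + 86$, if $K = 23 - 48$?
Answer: $836$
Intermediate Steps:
$K = -25$ ($K = 23 - 48 = -25$)
$L{\left(F \right)} = \left(1 + F\right) \left(-10 + F\right)$
$K L{\left(5 \right)} + 86 = - 25 \left(-10 + 5^{2} - 45\right) + 86 = - 25 \left(-10 + 25 - 45\right) + 86 = \left(-25\right) \left(-30\right) + 86 = 750 + 86 = 836$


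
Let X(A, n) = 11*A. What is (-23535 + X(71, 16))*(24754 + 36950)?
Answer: -1404012816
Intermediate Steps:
(-23535 + X(71, 16))*(24754 + 36950) = (-23535 + 11*71)*(24754 + 36950) = (-23535 + 781)*61704 = -22754*61704 = -1404012816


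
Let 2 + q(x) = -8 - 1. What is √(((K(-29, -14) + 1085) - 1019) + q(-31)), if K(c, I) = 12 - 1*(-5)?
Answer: 6*√2 ≈ 8.4853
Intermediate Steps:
K(c, I) = 17 (K(c, I) = 12 + 5 = 17)
q(x) = -11 (q(x) = -2 + (-8 - 1) = -2 - 9 = -11)
√(((K(-29, -14) + 1085) - 1019) + q(-31)) = √(((17 + 1085) - 1019) - 11) = √((1102 - 1019) - 11) = √(83 - 11) = √72 = 6*√2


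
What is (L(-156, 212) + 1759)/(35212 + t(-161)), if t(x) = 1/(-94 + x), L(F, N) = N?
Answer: 502605/8979059 ≈ 0.055975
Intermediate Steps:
(L(-156, 212) + 1759)/(35212 + t(-161)) = (212 + 1759)/(35212 + 1/(-94 - 161)) = 1971/(35212 + 1/(-255)) = 1971/(35212 - 1/255) = 1971/(8979059/255) = 1971*(255/8979059) = 502605/8979059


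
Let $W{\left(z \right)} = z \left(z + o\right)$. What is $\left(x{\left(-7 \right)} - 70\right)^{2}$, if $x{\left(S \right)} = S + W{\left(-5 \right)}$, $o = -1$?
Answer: $2209$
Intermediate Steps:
$W{\left(z \right)} = z \left(-1 + z\right)$ ($W{\left(z \right)} = z \left(z - 1\right) = z \left(-1 + z\right)$)
$x{\left(S \right)} = 30 + S$ ($x{\left(S \right)} = S - 5 \left(-1 - 5\right) = S - -30 = S + 30 = 30 + S$)
$\left(x{\left(-7 \right)} - 70\right)^{2} = \left(\left(30 - 7\right) - 70\right)^{2} = \left(23 - 70\right)^{2} = \left(-47\right)^{2} = 2209$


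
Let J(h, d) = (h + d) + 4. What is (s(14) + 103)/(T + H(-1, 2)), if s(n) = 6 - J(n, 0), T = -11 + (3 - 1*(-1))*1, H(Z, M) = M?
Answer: -91/5 ≈ -18.200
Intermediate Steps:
J(h, d) = 4 + d + h (J(h, d) = (d + h) + 4 = 4 + d + h)
T = -7 (T = -11 + (3 + 1)*1 = -11 + 4*1 = -11 + 4 = -7)
s(n) = 2 - n (s(n) = 6 - (4 + 0 + n) = 6 - (4 + n) = 6 + (-4 - n) = 2 - n)
(s(14) + 103)/(T + H(-1, 2)) = ((2 - 1*14) + 103)/(-7 + 2) = ((2 - 14) + 103)/(-5) = (-12 + 103)*(-⅕) = 91*(-⅕) = -91/5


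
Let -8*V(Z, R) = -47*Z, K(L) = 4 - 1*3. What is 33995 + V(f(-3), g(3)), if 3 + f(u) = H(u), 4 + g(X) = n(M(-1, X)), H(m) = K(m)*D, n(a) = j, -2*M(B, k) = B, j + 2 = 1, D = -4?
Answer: 271631/8 ≈ 33954.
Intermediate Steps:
j = -1 (j = -2 + 1 = -1)
K(L) = 1 (K(L) = 4 - 3 = 1)
M(B, k) = -B/2
n(a) = -1
H(m) = -4 (H(m) = 1*(-4) = -4)
g(X) = -5 (g(X) = -4 - 1 = -5)
f(u) = -7 (f(u) = -3 - 4 = -7)
V(Z, R) = 47*Z/8 (V(Z, R) = -(-47)*Z/8 = 47*Z/8)
33995 + V(f(-3), g(3)) = 33995 + (47/8)*(-7) = 33995 - 329/8 = 271631/8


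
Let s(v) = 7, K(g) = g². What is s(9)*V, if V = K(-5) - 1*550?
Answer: -3675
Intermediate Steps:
V = -525 (V = (-5)² - 1*550 = 25 - 550 = -525)
s(9)*V = 7*(-525) = -3675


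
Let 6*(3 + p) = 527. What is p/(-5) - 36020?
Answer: -1081109/30 ≈ -36037.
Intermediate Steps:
p = 509/6 (p = -3 + (⅙)*527 = -3 + 527/6 = 509/6 ≈ 84.833)
p/(-5) - 36020 = (509/6)/(-5) - 36020 = -⅕*509/6 - 36020 = -509/30 - 36020 = -1081109/30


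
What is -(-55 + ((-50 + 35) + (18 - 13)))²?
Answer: -4225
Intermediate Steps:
-(-55 + ((-50 + 35) + (18 - 13)))² = -(-55 + (-15 + 5))² = -(-55 - 10)² = -1*(-65)² = -1*4225 = -4225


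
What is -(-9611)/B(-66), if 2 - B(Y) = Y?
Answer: 9611/68 ≈ 141.34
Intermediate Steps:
B(Y) = 2 - Y
-(-9611)/B(-66) = -(-9611)/(2 - 1*(-66)) = -(-9611)/(2 + 66) = -(-9611)/68 = -1*(-9611/68) = 9611/68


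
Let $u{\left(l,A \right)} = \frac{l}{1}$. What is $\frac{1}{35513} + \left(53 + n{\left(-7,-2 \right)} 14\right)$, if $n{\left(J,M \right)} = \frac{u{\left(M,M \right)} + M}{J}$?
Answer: $\frac{2166294}{35513} \approx 61.0$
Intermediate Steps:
$u{\left(l,A \right)} = l$ ($u{\left(l,A \right)} = l 1 = l$)
$n{\left(J,M \right)} = \frac{2 M}{J}$ ($n{\left(J,M \right)} = \frac{M + M}{J} = \frac{2 M}{J}$)
$\frac{1}{35513} + \left(53 + n{\left(-7,-2 \right)} 14\right) = \frac{1}{35513} + \left(53 + 2 \left(-2\right) \frac{1}{-7} \cdot 14\right) = \frac{1}{35513} + \left(53 + 2 \left(-2\right) \left(- \frac{1}{7}\right) 14\right) = \frac{1}{35513} + \left(53 + \frac{4}{7} \cdot 14\right) = \frac{1}{35513} + \left(53 + 8\right) = \frac{1}{35513} + 61 = \frac{2166294}{35513}$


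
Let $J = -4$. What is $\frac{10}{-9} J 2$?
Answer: $\frac{80}{9} \approx 8.8889$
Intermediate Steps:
$\frac{10}{-9} J 2 = \frac{10}{-9} \left(-4\right) 2 = 10 \left(- \frac{1}{9}\right) \left(-4\right) 2 = \left(- \frac{10}{9}\right) \left(-4\right) 2 = \frac{40}{9} \cdot 2 = \frac{80}{9}$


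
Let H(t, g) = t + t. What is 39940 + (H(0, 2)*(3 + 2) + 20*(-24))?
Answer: 39460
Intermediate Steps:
H(t, g) = 2*t
39940 + (H(0, 2)*(3 + 2) + 20*(-24)) = 39940 + ((2*0)*(3 + 2) + 20*(-24)) = 39940 + (0*5 - 480) = 39940 + (0 - 480) = 39940 - 480 = 39460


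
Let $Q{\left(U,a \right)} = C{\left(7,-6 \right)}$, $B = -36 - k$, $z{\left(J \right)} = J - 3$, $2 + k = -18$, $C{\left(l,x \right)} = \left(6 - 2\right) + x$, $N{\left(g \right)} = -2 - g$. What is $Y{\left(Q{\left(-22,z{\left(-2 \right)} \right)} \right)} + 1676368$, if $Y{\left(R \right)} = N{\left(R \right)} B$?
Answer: $1676368$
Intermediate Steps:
$C{\left(l,x \right)} = 4 + x$
$k = -20$ ($k = -2 - 18 = -20$)
$z{\left(J \right)} = -3 + J$
$B = -16$ ($B = -36 - -20 = -36 + 20 = -16$)
$Q{\left(U,a \right)} = -2$ ($Q{\left(U,a \right)} = 4 - 6 = -2$)
$Y{\left(R \right)} = 32 + 16 R$ ($Y{\left(R \right)} = \left(-2 - R\right) \left(-16\right) = 32 + 16 R$)
$Y{\left(Q{\left(-22,z{\left(-2 \right)} \right)} \right)} + 1676368 = \left(32 + 16 \left(-2\right)\right) + 1676368 = \left(32 - 32\right) + 1676368 = 0 + 1676368 = 1676368$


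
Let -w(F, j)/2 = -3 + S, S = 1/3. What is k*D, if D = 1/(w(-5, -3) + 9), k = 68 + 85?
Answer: 459/43 ≈ 10.674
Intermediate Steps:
S = 1/3 ≈ 0.33333
w(F, j) = 16/3 (w(F, j) = -2*(-3 + 1/3) = -2*(-8/3) = 16/3)
k = 153
D = 3/43 (D = 1/(16/3 + 9) = 1/(43/3) = 3/43 ≈ 0.069767)
k*D = 153*(3/43) = 459/43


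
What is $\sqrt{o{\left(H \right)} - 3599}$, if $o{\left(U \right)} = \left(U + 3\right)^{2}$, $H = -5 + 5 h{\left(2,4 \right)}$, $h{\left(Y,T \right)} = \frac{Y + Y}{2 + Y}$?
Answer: $i \sqrt{3590} \approx 59.917 i$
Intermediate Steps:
$h{\left(Y,T \right)} = \frac{2 Y}{2 + Y}$
$H = 0$ ($H = -5 + 5 \cdot 2 \cdot 2 \frac{1}{2 + 2} = -5 + 5 \cdot 2 \cdot 2 \cdot \frac{1}{4} = -5 + 5 \cdot 1 = -5 + 5 = 0$)
$o{\left(U \right)} = \left(3 + U\right)^{2}$
$\sqrt{o{\left(H \right)} - 3599} = \sqrt{\left(3 + 0\right)^{2} - 3599} = \sqrt{3^{2} - 3599} = \sqrt{9 - 3599} = \sqrt{-3590} = i \sqrt{3590}$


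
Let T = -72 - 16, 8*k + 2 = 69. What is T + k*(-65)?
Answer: -5059/8 ≈ -632.38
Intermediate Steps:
k = 67/8 (k = -¼ + (⅛)*69 = -¼ + 69/8 = 67/8 ≈ 8.3750)
T = -88
T + k*(-65) = -88 + (67/8)*(-65) = -88 - 4355/8 = -5059/8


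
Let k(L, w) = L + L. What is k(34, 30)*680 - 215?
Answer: 46025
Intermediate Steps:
k(L, w) = 2*L
k(34, 30)*680 - 215 = (2*34)*680 - 215 = 68*680 - 215 = 46240 - 215 = 46025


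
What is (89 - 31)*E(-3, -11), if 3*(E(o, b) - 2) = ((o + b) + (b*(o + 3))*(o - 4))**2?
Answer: 11716/3 ≈ 3905.3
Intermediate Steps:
E(o, b) = 2 + (b + o + b*(-4 + o)*(3 + o))**2/3 (E(o, b) = 2 + ((o + b) + (b*(o + 3))*(o - 4))**2/3 = 2 + ((b + o) + (b*(3 + o))*(-4 + o))**2/3 = 2 + ((b + o) + b*(-4 + o)*(3 + o))**2/3 = 2 + (b + o + b*(-4 + o)*(3 + o))**2/3)
(89 - 31)*E(-3, -11) = (89 - 31)*(2 + (-3 - 11*(-11) - 11*(-3)**2 - 1*(-11)*(-3))**2/3) = 58*(2 + (-3 + 121 - 11*9 - 33)**2/3) = 58*(2 + (-3 + 121 - 99 - 33)**2/3) = 58*(2 + (1/3)*(-14)**2) = 58*(2 + (1/3)*196) = 58*(2 + 196/3) = 58*(202/3) = 11716/3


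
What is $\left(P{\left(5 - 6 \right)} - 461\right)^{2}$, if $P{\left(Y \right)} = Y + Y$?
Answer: $214369$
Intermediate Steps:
$P{\left(Y \right)} = 2 Y$
$\left(P{\left(5 - 6 \right)} - 461\right)^{2} = \left(2 \left(5 - 6\right) - 461\right)^{2} = \left(2 \left(-1\right) - 461\right)^{2} = \left(-2 - 461\right)^{2} = \left(-463\right)^{2} = 214369$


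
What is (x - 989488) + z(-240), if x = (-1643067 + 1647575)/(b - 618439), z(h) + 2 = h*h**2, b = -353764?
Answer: -14401719422978/972203 ≈ -1.4813e+7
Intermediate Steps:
z(h) = -2 + h**3 (z(h) = -2 + h*h**2 = -2 + h**3)
x = -4508/972203 (x = (-1643067 + 1647575)/(-353764 - 618439) = 4508/(-972203) = 4508*(-1/972203) = -4508/972203 ≈ -0.0046369)
(x - 989488) + z(-240) = (-4508/972203 - 989488) + (-2 + (-240)**3) = -961983206572/972203 + (-2 - 13824000) = -961983206572/972203 - 13824002 = -14401719422978/972203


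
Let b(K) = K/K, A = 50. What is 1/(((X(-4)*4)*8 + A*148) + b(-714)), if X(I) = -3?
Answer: 1/7305 ≈ 0.00013689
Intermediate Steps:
b(K) = 1
1/(((X(-4)*4)*8 + A*148) + b(-714)) = 1/((-3*4*8 + 50*148) + 1) = 1/((-12*8 + 7400) + 1) = 1/((-96 + 7400) + 1) = 1/(7304 + 1) = 1/7305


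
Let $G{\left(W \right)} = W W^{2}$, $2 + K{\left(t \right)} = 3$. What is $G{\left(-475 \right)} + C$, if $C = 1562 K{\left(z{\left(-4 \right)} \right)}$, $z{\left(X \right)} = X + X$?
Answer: $-107170313$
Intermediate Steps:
$z{\left(X \right)} = 2 X$
$K{\left(t \right)} = 1$ ($K{\left(t \right)} = -2 + 3 = 1$)
$G{\left(W \right)} = W^{3}$
$C = 1562$ ($C = 1562 \cdot 1 = 1562$)
$G{\left(-475 \right)} + C = \left(-475\right)^{3} + 1562 = -107171875 + 1562 = -107170313$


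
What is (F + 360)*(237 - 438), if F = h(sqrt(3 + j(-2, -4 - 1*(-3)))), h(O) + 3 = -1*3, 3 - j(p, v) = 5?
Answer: -71154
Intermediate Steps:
j(p, v) = -2 (j(p, v) = 3 - 1*5 = 3 - 5 = -2)
h(O) = -6 (h(O) = -3 - 1*3 = -3 - 3 = -6)
F = -6
(F + 360)*(237 - 438) = (-6 + 360)*(237 - 438) = 354*(-201) = -71154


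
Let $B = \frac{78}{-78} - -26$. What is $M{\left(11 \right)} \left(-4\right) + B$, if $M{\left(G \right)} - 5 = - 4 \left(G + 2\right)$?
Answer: $213$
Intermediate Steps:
$B = 25$ ($B = 78 \left(- \frac{1}{78}\right) + 26 = -1 + 26 = 25$)
$M{\left(G \right)} = -3 - 4 G$ ($M{\left(G \right)} = 5 - 4 \left(G + 2\right) = 5 - 4 \left(2 + G\right) = 5 - \left(8 + 4 G\right) = -3 - 4 G$)
$M{\left(11 \right)} \left(-4\right) + B = \left(-3 - 44\right) \left(-4\right) + 25 = \left(-47\right) \left(-4\right) + 25 = 188 + 25 = 213$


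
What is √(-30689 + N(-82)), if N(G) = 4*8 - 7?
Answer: 2*I*√7666 ≈ 175.11*I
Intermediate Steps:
N(G) = 25 (N(G) = 32 - 7 = 25)
√(-30689 + N(-82)) = √(-30689 + 25) = √(-30664) = 2*I*√7666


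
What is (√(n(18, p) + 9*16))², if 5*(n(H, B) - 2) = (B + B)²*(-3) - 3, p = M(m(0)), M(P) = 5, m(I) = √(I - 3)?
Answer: 427/5 ≈ 85.400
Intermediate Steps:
m(I) = √(-3 + I)
p = 5
n(H, B) = 7/5 - 12*B²/5 (n(H, B) = 2 + ((B + B)²*(-3) - 3)/5 = 2 + ((2*B)²*(-3) - 3)/5 = 2 + ((4*B²)*(-3) - 3)/5 = 2 + (-12*B² - 3)/5 = 2 + (-3 - 12*B²)/5 = 2 + (-⅗ - 12*B²/5) = 7/5 - 12*B²/5)
(√(n(18, p) + 9*16))² = (√((7/5 - 12/5*5²) + 9*16))² = (√((7/5 - 12/5*25) + 144))² = (√((7/5 - 60) + 144))² = (√(-293/5 + 144))² = (√(427/5))² = (√2135/5)² = 427/5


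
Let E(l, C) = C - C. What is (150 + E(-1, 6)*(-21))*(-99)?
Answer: -14850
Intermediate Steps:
E(l, C) = 0
(150 + E(-1, 6)*(-21))*(-99) = (150 + 0*(-21))*(-99) = (150 + 0)*(-99) = 150*(-99) = -14850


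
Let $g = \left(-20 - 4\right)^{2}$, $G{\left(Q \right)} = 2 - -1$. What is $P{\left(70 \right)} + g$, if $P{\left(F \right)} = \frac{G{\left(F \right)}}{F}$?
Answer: $\frac{40323}{70} \approx 576.04$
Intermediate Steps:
$G{\left(Q \right)} = 3$ ($G{\left(Q \right)} = 2 + 1 = 3$)
$g = 576$ ($g = \left(-24\right)^{2} = 576$)
$P{\left(F \right)} = \frac{3}{F}$
$P{\left(70 \right)} + g = \frac{3}{70} + 576 = \frac{40323}{70}$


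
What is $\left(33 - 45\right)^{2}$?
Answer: $144$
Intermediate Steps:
$\left(33 - 45\right)^{2} = \left(-12\right)^{2} = 144$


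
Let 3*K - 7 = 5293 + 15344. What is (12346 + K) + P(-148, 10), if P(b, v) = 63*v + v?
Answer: 59602/3 ≈ 19867.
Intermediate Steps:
K = 20644/3 (K = 7/3 + (5293 + 15344)/3 = 7/3 + (⅓)*20637 = 7/3 + 6879 = 20644/3 ≈ 6881.3)
P(b, v) = 64*v
(12346 + K) + P(-148, 10) = (12346 + 20644/3) + 64*10 = 57682/3 + 640 = 59602/3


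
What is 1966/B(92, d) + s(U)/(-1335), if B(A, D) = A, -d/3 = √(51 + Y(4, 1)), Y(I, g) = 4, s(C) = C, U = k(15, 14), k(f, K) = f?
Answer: 87441/4094 ≈ 21.358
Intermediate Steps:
U = 15
d = -3*√55 (d = -3*√(51 + 4) = -3*√55 ≈ -22.249)
1966/B(92, d) + s(U)/(-1335) = 1966/92 + 15/(-1335) = 1966*(1/92) + 15*(-1/1335) = 983/46 - 1/89 = 87441/4094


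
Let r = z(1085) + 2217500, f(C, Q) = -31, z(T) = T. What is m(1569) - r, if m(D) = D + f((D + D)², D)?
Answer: -2217047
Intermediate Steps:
r = 2218585 (r = 1085 + 2217500 = 2218585)
m(D) = -31 + D (m(D) = D - 31 = -31 + D)
m(1569) - r = (-31 + 1569) - 1*2218585 = 1538 - 2218585 = -2217047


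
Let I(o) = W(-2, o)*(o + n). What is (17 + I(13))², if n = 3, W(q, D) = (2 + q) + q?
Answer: 225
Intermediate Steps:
W(q, D) = 2 + 2*q
I(o) = -6 - 2*o (I(o) = (2 + 2*(-2))*(o + 3) = (2 - 4)*(3 + o) = -2*(3 + o) = -6 - 2*o)
(17 + I(13))² = (17 + (-6 - 2*13))² = (17 + (-6 - 26))² = (17 - 32)² = (-15)² = 225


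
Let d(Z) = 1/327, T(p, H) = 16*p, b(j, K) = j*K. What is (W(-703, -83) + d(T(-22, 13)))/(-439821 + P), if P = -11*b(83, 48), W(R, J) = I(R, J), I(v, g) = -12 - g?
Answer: -1222/8323785 ≈ -0.00014681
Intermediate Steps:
W(R, J) = -12 - J
b(j, K) = K*j
P = -43824 (P = -528*83 = -11*3984 = -43824)
d(Z) = 1/327
(W(-703, -83) + d(T(-22, 13)))/(-439821 + P) = ((-12 - 1*(-83)) + 1/327)/(-439821 - 43824) = ((-12 + 83) + 1/327)/(-483645) = (71 + 1/327)*(-1/483645) = (23218/327)*(-1/483645) = -1222/8323785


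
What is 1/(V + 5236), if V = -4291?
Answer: 1/945 ≈ 0.0010582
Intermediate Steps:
1/(V + 5236) = 1/(-4291 + 5236) = 1/945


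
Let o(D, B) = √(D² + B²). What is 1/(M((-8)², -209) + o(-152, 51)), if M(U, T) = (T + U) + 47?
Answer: 98/16101 + √25705/16101 ≈ 0.016044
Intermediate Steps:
o(D, B) = √(B² + D²)
M(U, T) = 47 + T + U
1/(M((-8)², -209) + o(-152, 51)) = 1/((47 - 209 + (-8)²) + √(51² + (-152)²)) = 1/((47 - 209 + 64) + √(2601 + 23104)) = 1/(-98 + √25705)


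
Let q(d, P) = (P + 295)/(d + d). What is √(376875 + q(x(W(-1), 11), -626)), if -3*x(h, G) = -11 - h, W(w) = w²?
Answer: √6029338/4 ≈ 613.87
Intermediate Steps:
x(h, G) = 11/3 + h/3 (x(h, G) = -(-11 - h)/3 = 11/3 + h/3)
q(d, P) = (295 + P)/(2*d) (q(d, P) = (295 + P)/((2*d)) = (295 + P)*(1/(2*d)) = (295 + P)/(2*d))
√(376875 + q(x(W(-1), 11), -626)) = √(376875 + (295 - 626)/(2*(11/3 + (⅓)*(-1)²))) = √(376875 + (½)*(-331)/(11/3 + (⅓)*1)) = √(376875 + (½)*(-331)/(11/3 + ⅓)) = √(376875 + (½)*(-331)/4) = √(376875 + (½)*(¼)*(-331)) = √(376875 - 331/8) = √(3014669/8) = √6029338/4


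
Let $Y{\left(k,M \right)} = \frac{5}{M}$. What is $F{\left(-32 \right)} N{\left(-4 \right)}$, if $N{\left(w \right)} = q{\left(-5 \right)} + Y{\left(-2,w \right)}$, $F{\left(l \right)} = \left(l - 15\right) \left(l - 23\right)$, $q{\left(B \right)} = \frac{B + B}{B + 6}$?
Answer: $- \frac{116325}{4} \approx -29081.0$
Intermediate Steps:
$q{\left(B \right)} = \frac{2 B}{6 + B}$
$F{\left(l \right)} = \left(-23 + l\right) \left(-15 + l\right)$ ($F{\left(l \right)} = \left(-15 + l\right) \left(-23 + l\right) = \left(-23 + l\right) \left(-15 + l\right)$)
$N{\left(w \right)} = -10 + \frac{5}{w}$ ($N{\left(w \right)} = 2 \left(-5\right) \frac{1}{6 - 5} + \frac{5}{w} = 2 \left(-5\right) 1^{-1} + \frac{5}{w} = 2 \left(-5\right) 1 + \frac{5}{w} = -10 + \frac{5}{w}$)
$F{\left(-32 \right)} N{\left(-4 \right)} = \left(345 + \left(-32\right)^{2} - -1216\right) \left(-10 + \frac{5}{-4}\right) = \left(345 + 1024 + 1216\right) \left(-10 + 5 \left(- \frac{1}{4}\right)\right) = 2585 \left(-10 - \frac{5}{4}\right) = 2585 \left(- \frac{45}{4}\right) = - \frac{116325}{4}$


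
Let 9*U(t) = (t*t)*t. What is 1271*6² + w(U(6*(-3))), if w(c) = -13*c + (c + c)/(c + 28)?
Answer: 8398224/155 ≈ 54182.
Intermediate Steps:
U(t) = t³/9 (U(t) = ((t*t)*t)/9 = (t²*t)/9 = t³/9)
w(c) = -13*c + 2*c/(28 + c) (w(c) = -13*c + (2*c)/(28 + c) = -13*c + 2*c/(28 + c))
1271*6² + w(U(6*(-3))) = 1271*6² - (6*(-3))³/9*(362 + 13*((6*(-3))³/9))/(28 + (6*(-3))³/9) = 1271*36 - (⅑)*(-18)³*(362 + 13*((⅑)*(-18)³))/(28 + (⅑)*(-18)³) = 45756 - (⅑)*(-5832)*(362 + 13*((⅑)*(-5832)))/(28 + (⅑)*(-5832)) = 45756 - 1*(-648)*(362 + 13*(-648))/(28 - 648) = 45756 - 1*(-648)*(362 - 8424)/(-620) = 45756 - 1*(-648)*(-1/620)*(-8062) = 45756 + 1306044/155 = 8398224/155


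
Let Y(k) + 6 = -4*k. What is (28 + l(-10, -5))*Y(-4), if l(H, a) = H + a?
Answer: 130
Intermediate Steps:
Y(k) = -6 - 4*k
(28 + l(-10, -5))*Y(-4) = (28 + (-10 - 5))*(-6 - 4*(-4)) = (28 - 15)*(-6 + 16) = 13*10 = 130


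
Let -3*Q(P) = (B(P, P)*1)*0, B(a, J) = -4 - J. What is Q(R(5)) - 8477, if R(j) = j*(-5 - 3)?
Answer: -8477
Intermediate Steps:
R(j) = -8*j (R(j) = j*(-8) = -8*j)
Q(P) = 0 (Q(P) = -(-4 - P)*1*0/3 = -(-4 - P)*0/3 = -⅓*0 = 0)
Q(R(5)) - 8477 = 0 - 8477 = -8477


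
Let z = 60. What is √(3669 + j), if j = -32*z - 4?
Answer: √1745 ≈ 41.773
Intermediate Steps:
j = -1924 (j = -32*60 - 4 = -1920 - 4 = -1924)
√(3669 + j) = √(3669 - 1924) = √1745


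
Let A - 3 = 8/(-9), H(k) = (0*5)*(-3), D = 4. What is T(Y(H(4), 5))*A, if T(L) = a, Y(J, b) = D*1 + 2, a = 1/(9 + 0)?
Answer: 19/81 ≈ 0.23457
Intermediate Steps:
H(k) = 0 (H(k) = 0*(-3) = 0)
a = 1/9 ≈ 0.11111
Y(J, b) = 6 (Y(J, b) = 4*1 + 2 = 4 + 2 = 6)
A = 19/9 (A = 3 + 8/(-9) = 3 + 8*(-1/9) = 3 - 8/9 = 19/9 ≈ 2.1111)
T(L) = 1/9
T(Y(H(4), 5))*A = (1/9)*(19/9) = 19/81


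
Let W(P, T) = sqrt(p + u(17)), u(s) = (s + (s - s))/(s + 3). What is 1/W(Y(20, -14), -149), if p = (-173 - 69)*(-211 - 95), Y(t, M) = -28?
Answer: 2*sqrt(7405285)/1481057 ≈ 0.0036748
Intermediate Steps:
u(s) = s/(3 + s) (u(s) = (s + 0)/(3 + s) = s/(3 + s))
p = 74052 (p = -242*(-306) = 74052)
W(P, T) = sqrt(7405285)/10 (W(P, T) = sqrt(74052 + 17/(3 + 17)) = sqrt(74052 + 17/20) = sqrt(1481057/20) = sqrt(7405285)/10)
1/W(Y(20, -14), -149) = 1/(sqrt(7405285)/10) = 2*sqrt(7405285)/1481057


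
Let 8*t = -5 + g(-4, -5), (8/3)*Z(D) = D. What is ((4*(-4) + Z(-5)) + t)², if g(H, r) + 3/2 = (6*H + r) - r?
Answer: 120409/256 ≈ 470.35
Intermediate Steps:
Z(D) = 3*D/8
g(H, r) = -3/2 + 6*H (g(H, r) = -3/2 + ((6*H + r) - r) = -3/2 + ((r + 6*H) - r) = -3/2 + 6*H)
t = -61/16 (t = (-5 + (-3/2 + 6*(-4)))/8 = (-5 + (-3/2 - 24))/8 = (-5 - 51/2)/8 = (⅛)*(-61/2) = -61/16 ≈ -3.8125)
((4*(-4) + Z(-5)) + t)² = ((4*(-4) + (3/8)*(-5)) - 61/16)² = ((-16 - 15/8) - 61/16)² = (-143/8 - 61/16)² = (-347/16)² = 120409/256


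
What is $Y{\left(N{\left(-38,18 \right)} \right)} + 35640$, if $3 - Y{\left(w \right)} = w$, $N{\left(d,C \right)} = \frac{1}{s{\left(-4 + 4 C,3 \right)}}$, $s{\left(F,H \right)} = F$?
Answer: $\frac{2423723}{68} \approx 35643.0$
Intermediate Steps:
$N{\left(d,C \right)} = \frac{1}{-4 + 4 C}$
$Y{\left(w \right)} = 3 - w$
$Y{\left(N{\left(-38,18 \right)} \right)} + 35640 = \left(3 - \frac{1}{4 \left(-1 + 18\right)}\right) + 35640 = \left(3 - \frac{1}{4 \cdot 17}\right) + 35640 = \left(3 - \frac{1}{4} \cdot \frac{1}{17}\right) + 35640 = \left(3 - \frac{1}{68}\right) + 35640 = \frac{203}{68} + 35640 = \frac{2423723}{68}$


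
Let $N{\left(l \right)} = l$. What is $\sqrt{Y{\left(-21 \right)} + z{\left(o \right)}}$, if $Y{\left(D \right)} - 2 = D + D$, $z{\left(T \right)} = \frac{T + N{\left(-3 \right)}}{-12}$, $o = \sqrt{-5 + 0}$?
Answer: $\frac{\sqrt{-1431 - 3 i \sqrt{5}}}{6} \approx 0.014778 - 6.3048 i$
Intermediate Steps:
$o = i \sqrt{5}$ ($o = \sqrt{-5} = i \sqrt{5} \approx 2.2361 i$)
$z{\left(T \right)} = \frac{1}{4} - \frac{T}{12}$ ($z{\left(T \right)} = \frac{T - 3}{-12} = - \frac{-3 + T}{12} = \frac{1}{4} - \frac{T}{12}$)
$Y{\left(D \right)} = 2 + 2 D$ ($Y{\left(D \right)} = 2 + \left(D + D\right) = 2 + 2 D$)
$\sqrt{Y{\left(-21 \right)} + z{\left(o \right)}} = \sqrt{\left(2 + 2 \left(-21\right)\right) + \left(\frac{1}{4} - \frac{i \sqrt{5}}{12}\right)} = \sqrt{\left(2 - 42\right) + \left(\frac{1}{4} - \frac{i \sqrt{5}}{12}\right)} = \sqrt{-40 + \left(\frac{1}{4} - \frac{i \sqrt{5}}{12}\right)} = \sqrt{- \frac{159}{4} - \frac{i \sqrt{5}}{12}}$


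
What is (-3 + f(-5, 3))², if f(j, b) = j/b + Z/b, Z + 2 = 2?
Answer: 196/9 ≈ 21.778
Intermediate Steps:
Z = 0 (Z = -2 + 2 = 0)
f(j, b) = j/b (f(j, b) = j/b + 0/b = j/b + 0 = j/b)
(-3 + f(-5, 3))² = (-3 - 5/3)² = (-14/3)² = 196/9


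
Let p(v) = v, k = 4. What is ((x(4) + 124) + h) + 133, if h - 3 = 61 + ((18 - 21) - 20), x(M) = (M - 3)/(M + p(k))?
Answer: 2385/8 ≈ 298.13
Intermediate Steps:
x(M) = (-3 + M)/(4 + M) (x(M) = (M - 3)/(M + 4) = (-3 + M)/(4 + M))
h = 41 (h = 3 + (61 + ((18 - 21) - 20)) = 3 + (61 + (-3 - 20)) = 3 + (61 - 23) = 3 + 38 = 41)
((x(4) + 124) + h) + 133 = (((-3 + 4)/(4 + 4) + 124) + 41) + 133 = ((1/8 + 124) + 41) + 133 = (((⅛)*1 + 124) + 41) + 133 = ((⅛ + 124) + 41) + 133 = (993/8 + 41) + 133 = 1321/8 + 133 = 2385/8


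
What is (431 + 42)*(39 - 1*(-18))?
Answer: 26961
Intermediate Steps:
(431 + 42)*(39 - 1*(-18)) = 473*(39 + 18) = 473*57 = 26961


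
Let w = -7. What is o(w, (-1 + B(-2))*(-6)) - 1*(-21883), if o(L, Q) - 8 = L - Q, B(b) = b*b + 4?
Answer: 21926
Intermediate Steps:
B(b) = 4 + b² (B(b) = b² + 4 = 4 + b²)
o(L, Q) = 8 + L - Q (o(L, Q) = 8 + (L - Q) = 8 + L - Q)
o(w, (-1 + B(-2))*(-6)) - 1*(-21883) = (8 - 7 - (-1 + (4 + (-2)²))*(-6)) - 1*(-21883) = (8 - 7 - (-1 + (4 + 4))*(-6)) + 21883 = (8 - 7 - (-1 + 8)*(-6)) + 21883 = (8 - 7 - 7*(-6)) + 21883 = (8 - 7 - 1*(-42)) + 21883 = (8 - 7 + 42) + 21883 = 43 + 21883 = 21926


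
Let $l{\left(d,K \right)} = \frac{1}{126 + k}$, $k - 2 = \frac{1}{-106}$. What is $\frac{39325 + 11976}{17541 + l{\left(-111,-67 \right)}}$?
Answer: $\frac{696000667}{237978853} \approx 2.9246$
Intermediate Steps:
$k = \frac{211}{106}$ ($k = 2 + \frac{1}{-106} = 2 - \frac{1}{106} = \frac{211}{106} \approx 1.9906$)
$l{\left(d,K \right)} = \frac{106}{13567}$ ($l{\left(d,K \right)} = \frac{1}{126 + \frac{211}{106}} = \frac{1}{\frac{13567}{106}} = \frac{106}{13567}$)
$\frac{39325 + 11976}{17541 + l{\left(-111,-67 \right)}} = \frac{39325 + 11976}{17541 + \frac{106}{13567}} = \frac{51301}{\frac{237978853}{13567}} = 51301 \cdot \frac{13567}{237978853} = \frac{696000667}{237978853}$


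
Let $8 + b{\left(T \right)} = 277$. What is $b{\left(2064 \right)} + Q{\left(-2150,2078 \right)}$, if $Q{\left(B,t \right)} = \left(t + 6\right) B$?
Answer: $-4480331$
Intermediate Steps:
$Q{\left(B,t \right)} = B \left(6 + t\right)$ ($Q{\left(B,t \right)} = \left(6 + t\right) B = B \left(6 + t\right)$)
$b{\left(T \right)} = 269$ ($b{\left(T \right)} = -8 + 277 = 269$)
$b{\left(2064 \right)} + Q{\left(-2150,2078 \right)} = 269 - 2150 \left(6 + 2078\right) = 269 - 4480600 = -4480331$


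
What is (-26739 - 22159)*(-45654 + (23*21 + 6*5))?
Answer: 2207304618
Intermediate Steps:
(-26739 - 22159)*(-45654 + (23*21 + 6*5)) = -48898*(-45654 + (483 + 30)) = -48898*(-45654 + 513) = -48898*(-45141) = 2207304618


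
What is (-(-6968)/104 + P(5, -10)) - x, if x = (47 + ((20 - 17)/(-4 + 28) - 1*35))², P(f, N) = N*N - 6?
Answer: 895/64 ≈ 13.984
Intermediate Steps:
P(f, N) = -6 + N² (P(f, N) = N² - 6 = -6 + N²)
x = 9409/64 (x = (47 + (3/24 - 35))² = (47 + (3*(1/24) - 35))² = (47 + (⅛ - 35))² = (47 - 279/8)² = (97/8)² = 9409/64 ≈ 147.02)
(-(-6968)/104 + P(5, -10)) - x = (-(-6968)/104 + (-6 + (-10)²)) - 1*9409/64 = (-(-6968)/104 + (-6 + 100)) - 9409/64 = (-104*(-67/104) + 94) - 9409/64 = (67 + 94) - 9409/64 = 161 - 9409/64 = 895/64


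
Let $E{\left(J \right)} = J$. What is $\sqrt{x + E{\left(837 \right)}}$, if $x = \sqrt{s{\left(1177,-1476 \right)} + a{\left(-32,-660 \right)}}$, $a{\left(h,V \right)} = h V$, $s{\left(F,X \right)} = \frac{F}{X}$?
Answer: $\frac{\sqrt{50651892 + 246 \sqrt{1278049663}}}{246} \approx 31.342$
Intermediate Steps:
$a{\left(h,V \right)} = V h$
$x = \frac{\sqrt{1278049663}}{246}$ ($x = \sqrt{\frac{1177}{-1476} - -21120} = \sqrt{1177 \left(- \frac{1}{1476}\right) + 21120} = \sqrt{- \frac{1177}{1476} + 21120} = \sqrt{\frac{31171943}{1476}} = \frac{\sqrt{1278049663}}{246} \approx 145.32$)
$\sqrt{x + E{\left(837 \right)}} = \sqrt{\frac{\sqrt{1278049663}}{246} + 837} = \sqrt{837 + \frac{\sqrt{1278049663}}{246}}$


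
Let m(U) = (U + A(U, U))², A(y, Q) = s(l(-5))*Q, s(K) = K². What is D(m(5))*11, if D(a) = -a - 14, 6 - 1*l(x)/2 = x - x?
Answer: -5782029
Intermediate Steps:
l(x) = 12 (l(x) = 12 - 2*(x - x) = 12 - 2*0 = 12 + 0 = 12)
A(y, Q) = 144*Q (A(y, Q) = 12²*Q = 144*Q)
m(U) = 21025*U² (m(U) = (U + 144*U)² = (145*U)² = 21025*U²)
D(a) = -14 - a
D(m(5))*11 = (-14 - 21025*5²)*11 = (-14 - 21025*25)*11 = (-14 - 1*525625)*11 = (-14 - 525625)*11 = -525639*11 = -5782029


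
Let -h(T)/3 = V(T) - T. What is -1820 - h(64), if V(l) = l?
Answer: -1820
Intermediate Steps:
h(T) = 0 (h(T) = -3*(T - T) = -3*0 = 0)
-1820 - h(64) = -1820 - 1*0 = -1820 + 0 = -1820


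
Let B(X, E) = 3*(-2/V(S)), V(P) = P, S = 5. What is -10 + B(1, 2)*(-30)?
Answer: 26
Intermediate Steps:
B(X, E) = -6/5 (B(X, E) = 3*(-2/5) = -6/5)
-10 + B(1, 2)*(-30) = -10 - 6/5*(-30) = -10 + 36 = 26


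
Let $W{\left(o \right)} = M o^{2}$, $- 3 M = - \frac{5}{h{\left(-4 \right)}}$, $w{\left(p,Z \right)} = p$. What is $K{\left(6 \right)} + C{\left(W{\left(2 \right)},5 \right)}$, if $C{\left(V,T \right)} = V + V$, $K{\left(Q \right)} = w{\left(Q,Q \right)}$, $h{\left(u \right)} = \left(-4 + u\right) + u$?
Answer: $\frac{44}{9} \approx 4.8889$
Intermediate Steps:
$h{\left(u \right)} = -4 + 2 u$
$K{\left(Q \right)} = Q$
$M = - \frac{5}{36}$ ($M = - \frac{\left(-5\right) \frac{1}{-4 + 2 \left(-4\right)}}{3} = - \frac{\left(-5\right) \frac{1}{-4 - 8}}{3} = - \frac{\left(-5\right) \frac{1}{-12}}{3} = - \frac{\left(-5\right) \left(- \frac{1}{12}\right)}{3} = \left(- \frac{1}{3}\right) \frac{5}{12} = - \frac{5}{36} \approx -0.13889$)
$W{\left(o \right)} = - \frac{5 o^{2}}{36}$
$C{\left(V,T \right)} = 2 V$
$K{\left(6 \right)} + C{\left(W{\left(2 \right)},5 \right)} = 6 + 2 \left(- \frac{5 \cdot 2^{2}}{36}\right) = 6 + 2 \left(\left(- \frac{5}{36}\right) 4\right) = 6 + 2 \left(- \frac{5}{9}\right) = 6 - \frac{10}{9} = \frac{44}{9}$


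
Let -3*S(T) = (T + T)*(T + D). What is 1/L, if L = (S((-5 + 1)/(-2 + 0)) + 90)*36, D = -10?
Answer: 1/3624 ≈ 0.00027594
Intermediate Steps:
S(T) = -2*T*(-10 + T)/3 (S(T) = -(T + T)*(T - 10)/3 = -2*T*(-10 + T)/3)
L = 3624 (L = (2*((-5 + 1)/(-2 + 0))*(10 - (-5 + 1)/(-2 + 0))/3 + 90)*36 = (2*(-4/(-2))*(10 - (-4)/(-2))/3 + 90)*36 = (2*(-4*(-1/2))*(10 - (-4)*(-1)/2)/3 + 90)*36 = ((2/3)*2*(10 - 1*2) + 90)*36 = ((2/3)*2*(10 - 2) + 90)*36 = ((2/3)*2*8 + 90)*36 = (32/3 + 90)*36 = (302/3)*36 = 3624)
1/L = 1/3624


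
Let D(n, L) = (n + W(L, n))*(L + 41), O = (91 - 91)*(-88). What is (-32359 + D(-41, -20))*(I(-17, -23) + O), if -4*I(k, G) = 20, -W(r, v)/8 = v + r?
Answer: 114860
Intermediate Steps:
W(r, v) = -8*r - 8*v (W(r, v) = -8*(v + r) = -8*(r + v) = -8*r - 8*v)
O = 0 (O = 0*(-88) = 0)
I(k, G) = -5 (I(k, G) = -1/4*20 = -5)
D(n, L) = (41 + L)*(-8*L - 7*n) (D(n, L) = (n + (-8*L - 8*n))*(L + 41) = (-8*L - 7*n)*(41 + L) = (41 + L)*(-8*L - 7*n))
(-32359 + D(-41, -20))*(I(-17, -23) + O) = (-32359 + (-328*(-20) - 287*(-41) - 20*(-41) - 8*(-20)*(-20 - 41)))*(-5 + 0) = (-32359 + (6560 + 11767 + 820 - 8*(-20)*(-61)))*(-5) = (-32359 + (6560 + 11767 + 820 - 9760))*(-5) = (-32359 + 9387)*(-5) = -22972*(-5) = 114860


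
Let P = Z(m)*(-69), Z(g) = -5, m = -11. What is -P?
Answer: -345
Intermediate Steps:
P = 345 (P = -5*(-69) = 345)
-P = -1*345 = -345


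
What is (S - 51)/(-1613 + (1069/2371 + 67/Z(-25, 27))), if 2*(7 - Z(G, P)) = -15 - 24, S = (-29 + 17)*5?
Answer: 4649531/67440016 ≈ 0.068943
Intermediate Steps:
S = -60 (S = -12*5 = -60)
Z(G, P) = 53/2 (Z(G, P) = 7 - (-15 - 24)/2 = 7 - ½*(-39) = 7 + 39/2 = 53/2)
(S - 51)/(-1613 + (1069/2371 + 67/Z(-25, 27))) = (-60 - 51)/(-1613 + (1069/2371 + 67/(53/2))) = -111/(-1613 + (1069*(1/2371) + 67*(2/53))) = -111/(-1613 + (1069/2371 + 134/53)) = -111/(-1613 + 374371/125663) = -111/(-202320048/125663) = -111*(-125663/202320048) = 4649531/67440016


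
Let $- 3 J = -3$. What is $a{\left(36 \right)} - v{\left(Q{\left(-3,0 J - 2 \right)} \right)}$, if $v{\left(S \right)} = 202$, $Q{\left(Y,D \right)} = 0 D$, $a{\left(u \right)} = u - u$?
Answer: $-202$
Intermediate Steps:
$J = 1$ ($J = \left(- \frac{1}{3}\right) \left(-3\right) = 1$)
$a{\left(u \right)} = 0$
$Q{\left(Y,D \right)} = 0$
$a{\left(36 \right)} - v{\left(Q{\left(-3,0 J - 2 \right)} \right)} = 0 - 202 = -202$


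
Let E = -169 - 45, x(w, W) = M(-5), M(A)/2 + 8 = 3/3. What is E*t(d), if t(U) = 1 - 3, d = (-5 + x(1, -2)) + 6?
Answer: 428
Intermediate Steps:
M(A) = -14 (M(A) = -16 + 2*(3/3) = -16 + 2*(3*(⅓)) = -16 + 2*1 = -16 + 2 = -14)
x(w, W) = -14
E = -214
d = -13 (d = (-5 - 14) + 6 = -19 + 6 = -13)
t(U) = -2
E*t(d) = -214*(-2) = 428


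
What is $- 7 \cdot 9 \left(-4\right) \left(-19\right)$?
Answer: $-4788$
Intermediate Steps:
$- 7 \cdot 9 \left(-4\right) \left(-19\right) = \left(-7\right) \left(-36\right) \left(-19\right) = 252 \left(-19\right) = -4788$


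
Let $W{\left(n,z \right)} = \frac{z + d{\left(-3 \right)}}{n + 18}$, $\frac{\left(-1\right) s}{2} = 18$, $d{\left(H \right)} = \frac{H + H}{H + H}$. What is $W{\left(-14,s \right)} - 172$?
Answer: $- \frac{723}{4} \approx -180.75$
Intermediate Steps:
$d{\left(H \right)} = 1$ ($d{\left(H \right)} = \frac{2 H}{2 H} = 2 H \frac{1}{2 H} = 1$)
$s = -36$ ($s = \left(-2\right) 18 = -36$)
$W{\left(n,z \right)} = \frac{1 + z}{18 + n}$ ($W{\left(n,z \right)} = \frac{z + 1}{n + 18} = \frac{1 + z}{18 + n}$)
$W{\left(-14,s \right)} - 172 = \frac{1 - 36}{18 - 14} - 172 = \frac{1}{4} \left(-35\right) - 172 = - \frac{35}{4} - 172 = - \frac{723}{4}$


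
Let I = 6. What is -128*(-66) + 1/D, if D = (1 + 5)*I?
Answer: 304129/36 ≈ 8448.0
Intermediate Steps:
D = 36 (D = (1 + 5)*6 = 6*6 = 36)
-128*(-66) + 1/D = -128*(-66) + 1/36 = 8448 + 1/36 = 304129/36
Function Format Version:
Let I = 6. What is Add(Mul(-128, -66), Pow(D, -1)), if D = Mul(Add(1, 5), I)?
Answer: Rational(304129, 36) ≈ 8448.0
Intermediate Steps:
D = 36 (D = Mul(Add(1, 5), 6) = Mul(6, 6) = 36)
Add(Mul(-128, -66), Pow(D, -1)) = Add(Mul(-128, -66), Pow(36, -1)) = Add(8448, Rational(1, 36)) = Rational(304129, 36)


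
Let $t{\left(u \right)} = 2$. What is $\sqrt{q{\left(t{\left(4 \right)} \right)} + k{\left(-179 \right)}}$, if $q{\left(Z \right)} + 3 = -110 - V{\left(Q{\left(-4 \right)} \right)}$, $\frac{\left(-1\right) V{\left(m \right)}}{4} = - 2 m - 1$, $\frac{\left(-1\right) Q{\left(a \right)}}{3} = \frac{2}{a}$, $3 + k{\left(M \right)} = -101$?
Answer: $i \sqrt{233} \approx 15.264 i$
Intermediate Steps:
$k{\left(M \right)} = -104$ ($k{\left(M \right)} = -3 - 101 = -104$)
$Q{\left(a \right)} = - \frac{6}{a}$ ($Q{\left(a \right)} = - 3 \frac{2}{a} = - \frac{6}{a}$)
$V{\left(m \right)} = 4 + 8 m$ ($V{\left(m \right)} = - 4 \left(- 2 m - 1\right) = - 4 \left(-1 - 2 m\right) = 4 + 8 m$)
$q{\left(Z \right)} = -129$ ($q{\left(Z \right)} = -3 - \left(114 + 8 \left(-6\right) \frac{1}{-4}\right) = -3 - \left(114 + 8 \left(-6\right) \left(- \frac{1}{4}\right)\right) = -3 - \left(114 + 12\right) = -3 - 126 = -129$)
$\sqrt{q{\left(t{\left(4 \right)} \right)} + k{\left(-179 \right)}} = \sqrt{-129 - 104} = \sqrt{-233} = i \sqrt{233}$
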